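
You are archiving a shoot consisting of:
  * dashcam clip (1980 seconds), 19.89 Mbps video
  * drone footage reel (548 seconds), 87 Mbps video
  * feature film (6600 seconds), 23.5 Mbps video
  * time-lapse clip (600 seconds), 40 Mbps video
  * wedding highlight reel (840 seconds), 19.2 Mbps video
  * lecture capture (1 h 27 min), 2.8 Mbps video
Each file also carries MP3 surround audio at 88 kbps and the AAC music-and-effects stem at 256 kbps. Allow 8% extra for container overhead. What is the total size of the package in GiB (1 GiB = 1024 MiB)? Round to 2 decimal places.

Audio total: 88 + 256 = 344 kbps = 0.344 Mbps.
dashcam clip: 20.234 Mbps × 1980 s × 1.08 = 43268.4 Mb
drone footage reel: 87.344 Mbps × 548 s × 1.08 = 51693.7 Mb
feature film: 23.844 Mbps × 6600 s × 1.08 = 169960.0 Mb
time-lapse clip: 40.344 Mbps × 600 s × 1.08 = 26142.9 Mb
wedding highlight reel: 19.544 Mbps × 840 s × 1.08 = 17730.3 Mb
lecture capture: 3.144 Mbps × 5220 s × 1.08 = 17724.6 Mb
Total: 326519.9 Mb = 40815.0 MB.
= 38.01 GiB.

38.01 GiB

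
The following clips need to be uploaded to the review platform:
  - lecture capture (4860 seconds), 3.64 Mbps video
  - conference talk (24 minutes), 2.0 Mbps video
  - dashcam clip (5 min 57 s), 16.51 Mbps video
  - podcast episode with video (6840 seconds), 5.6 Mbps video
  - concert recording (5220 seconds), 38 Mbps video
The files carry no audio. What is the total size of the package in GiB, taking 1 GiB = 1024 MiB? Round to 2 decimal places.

30.63 GiB

lecture capture: 3.640 Mbps × 4860 s = 17690.4 Mb
conference talk: 2.000 Mbps × 1440 s = 2880.0 Mb
dashcam clip: 16.510 Mbps × 357 s = 5894.1 Mb
podcast episode with video: 5.600 Mbps × 6840 s = 38304.0 Mb
concert recording: 38.000 Mbps × 5220 s = 198360.0 Mb
Total: 263128.5 Mb = 32891.1 MB.
= 30.63 GiB.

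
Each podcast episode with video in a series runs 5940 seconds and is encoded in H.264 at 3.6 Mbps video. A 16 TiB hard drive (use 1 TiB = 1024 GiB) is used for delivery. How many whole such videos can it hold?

Per item: 3.600 Mbps × 5940 s = 21,384 Mb = 2,673 MB.
Capacity: 16 TiB = 140,737,488 Mb; 6581.44 items → 6581 complete.

6581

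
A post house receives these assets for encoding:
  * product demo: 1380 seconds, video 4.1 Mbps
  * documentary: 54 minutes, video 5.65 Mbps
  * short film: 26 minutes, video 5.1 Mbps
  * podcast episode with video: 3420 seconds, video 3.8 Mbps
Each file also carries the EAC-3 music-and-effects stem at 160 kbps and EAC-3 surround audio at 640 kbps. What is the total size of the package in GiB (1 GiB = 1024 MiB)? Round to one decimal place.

Audio total: 160 + 640 = 800 kbps = 0.800 Mbps.
product demo: 4.900 Mbps × 1380 s = 6762.0 Mb
documentary: 6.450 Mbps × 3240 s = 20898.0 Mb
short film: 5.900 Mbps × 1560 s = 9204.0 Mb
podcast episode with video: 4.600 Mbps × 3420 s = 15732.0 Mb
Total: 52596.0 Mb = 6574.5 MB.
= 6.123 GiB.

6.1 GiB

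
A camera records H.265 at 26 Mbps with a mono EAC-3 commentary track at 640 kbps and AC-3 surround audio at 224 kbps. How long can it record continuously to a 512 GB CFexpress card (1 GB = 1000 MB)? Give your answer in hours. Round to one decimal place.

Audio total: 640 + 224 = 864 kbps = 0.864 Mbps.
Total bitrate: 26 + 0.864 = 26.864 Mbps.
Capacity: 512 GB = 4,096,000 Mb.
Recording time: 4,096,000 / 26.864 = 152,472 s ≈ 42.4 hours.

42.4 hours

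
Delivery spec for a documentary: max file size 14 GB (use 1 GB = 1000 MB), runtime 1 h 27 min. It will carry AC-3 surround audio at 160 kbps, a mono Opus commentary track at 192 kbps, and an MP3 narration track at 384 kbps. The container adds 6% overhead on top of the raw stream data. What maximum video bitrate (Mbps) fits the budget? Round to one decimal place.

19.5 Mbps

Budget: 14 GB = 112000.0 Mb.
Stream payload after overhead: 112000.0 / 1.06 = 105660.4 Mb.
1 h 27 min = 87 min = 5220 s
Total bitrate budget: 105660.4 Mb / 5220 s = 20.241 Mbps.
Audio total: 160 + 192 + 384 = 736 kbps = 0.736 Mbps.
Video: 20.241 − 0.736 = 19.505 Mbps.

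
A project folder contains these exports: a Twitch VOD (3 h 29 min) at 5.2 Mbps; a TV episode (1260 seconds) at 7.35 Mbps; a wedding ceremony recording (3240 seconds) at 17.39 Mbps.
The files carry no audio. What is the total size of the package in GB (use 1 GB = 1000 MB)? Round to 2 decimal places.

Twitch VOD: 5.200 Mbps × 12540 s = 65208.0 Mb
TV episode: 7.350 Mbps × 1260 s = 9261.0 Mb
wedding ceremony recording: 17.390 Mbps × 3240 s = 56343.6 Mb
Total: 130812.6 Mb = 16351.6 MB.
= 16.35 GB.

16.35 GB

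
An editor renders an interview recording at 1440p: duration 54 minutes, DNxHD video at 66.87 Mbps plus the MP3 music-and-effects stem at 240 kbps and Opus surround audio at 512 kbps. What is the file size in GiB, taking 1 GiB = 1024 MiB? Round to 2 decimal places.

25.51 GiB

54 min = 3240 s
Audio total: 240 + 512 = 752 kbps = 0.752 Mbps.
Total bitrate: 66.87 + 0.752 = 67.622 Mbps.
Stream data: 67.622 Mbps × 3240 s = 219095.3 Mb.
219,095 Mb = 27,386,910,000 bytes ÷ 1,073,741,824 = 25.51 GiB.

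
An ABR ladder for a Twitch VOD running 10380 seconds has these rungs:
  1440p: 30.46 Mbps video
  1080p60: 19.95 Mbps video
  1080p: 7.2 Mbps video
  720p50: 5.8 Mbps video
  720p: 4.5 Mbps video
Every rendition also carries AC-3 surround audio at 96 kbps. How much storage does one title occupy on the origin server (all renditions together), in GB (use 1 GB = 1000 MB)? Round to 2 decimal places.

Audio: 96 kbps = 0.096 Mbps.
Sum of rendition bitrates: (30.46+0.096) + (19.95+0.096) + (7.2+0.096) + (5.8+0.096) + (4.5+0.096) = 68.390 Mbps.
× 10380 s = 709,888 Mb = 88,736 MB = 88.74 GB.

88.74 GB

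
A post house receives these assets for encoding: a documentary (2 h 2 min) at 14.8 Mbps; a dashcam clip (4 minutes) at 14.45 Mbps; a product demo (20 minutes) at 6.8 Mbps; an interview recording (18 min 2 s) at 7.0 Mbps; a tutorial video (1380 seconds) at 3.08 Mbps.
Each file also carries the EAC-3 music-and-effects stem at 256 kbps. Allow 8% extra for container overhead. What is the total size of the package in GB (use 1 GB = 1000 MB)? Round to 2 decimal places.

Audio: 256 kbps = 0.256 Mbps.
documentary: 15.056 Mbps × 7320 s × 1.08 = 119026.7 Mb
dashcam clip: 14.706 Mbps × 240 s × 1.08 = 3811.8 Mb
product demo: 7.056 Mbps × 1200 s × 1.08 = 9144.6 Mb
interview recording: 7.256 Mbps × 1082 s × 1.08 = 8479.1 Mb
tutorial video: 3.336 Mbps × 1380 s × 1.08 = 4972.0 Mb
Total: 145434.1 Mb = 18179.3 MB.
= 18.18 GB.

18.18 GB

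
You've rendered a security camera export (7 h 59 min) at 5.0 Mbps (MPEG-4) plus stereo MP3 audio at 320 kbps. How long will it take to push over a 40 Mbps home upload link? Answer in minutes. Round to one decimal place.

7 h 59 min = 479 min = 28740 s
Audio: 320 kbps = 0.320 Mbps.
Total bitrate: 5.320 Mbps.
File: 5.320 Mbps × 28740 s = 152896.8 Mb.
At 40 Mbps: 152896.8 / 40 = 3822.4 s ≈ 63.7 minutes.

63.7 minutes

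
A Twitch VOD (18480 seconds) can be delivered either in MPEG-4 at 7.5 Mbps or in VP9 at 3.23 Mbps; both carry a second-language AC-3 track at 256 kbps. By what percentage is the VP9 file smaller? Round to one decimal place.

55.1%

Audio: 256 kbps = 0.256 Mbps.
MPEG-4: 7.756 Mbps × 18480 s = 143330.9 Mb = 16.686 GiB.
VP9: 3.486 Mbps × 18480 s = 64421.3 Mb = 7.500 GiB.
Reduction: (1 − 7.500/16.686) × 100 = 55.05%.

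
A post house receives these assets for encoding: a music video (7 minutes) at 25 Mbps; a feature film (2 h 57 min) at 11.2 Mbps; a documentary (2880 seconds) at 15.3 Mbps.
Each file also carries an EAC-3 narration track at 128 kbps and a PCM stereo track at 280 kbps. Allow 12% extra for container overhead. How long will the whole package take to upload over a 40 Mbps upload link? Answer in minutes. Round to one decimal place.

Audio total: 128 + 280 = 408 kbps = 0.408 Mbps.
music video: 25.408 Mbps × 420 s × 1.12 = 11951.9 Mb
feature film: 11.608 Mbps × 10620 s × 1.12 = 138070.2 Mb
documentary: 15.708 Mbps × 2880 s × 1.12 = 50667.7 Mb
Total: 200689.8 Mb = 25086.2 MB.
At 40 Mbps: 200689.8 / 40 = 5017 s ≈ 83.6 minutes.

83.6 minutes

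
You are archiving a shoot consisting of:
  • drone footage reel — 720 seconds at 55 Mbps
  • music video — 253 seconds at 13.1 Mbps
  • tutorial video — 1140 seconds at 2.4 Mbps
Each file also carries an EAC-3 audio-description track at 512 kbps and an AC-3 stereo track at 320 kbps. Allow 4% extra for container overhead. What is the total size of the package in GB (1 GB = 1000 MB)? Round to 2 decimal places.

Audio total: 512 + 320 = 832 kbps = 0.832 Mbps.
drone footage reel: 55.832 Mbps × 720 s × 1.04 = 41807.0 Mb
music video: 13.932 Mbps × 253 s × 1.04 = 3665.8 Mb
tutorial video: 3.232 Mbps × 1140 s × 1.04 = 3831.9 Mb
Total: 49304.6 Mb = 6163.1 MB.
= 6.163 GB.

6.16 GB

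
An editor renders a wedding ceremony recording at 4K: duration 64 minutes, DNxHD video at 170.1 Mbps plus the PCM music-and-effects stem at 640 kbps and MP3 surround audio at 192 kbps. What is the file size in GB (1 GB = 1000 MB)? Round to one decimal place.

64 min = 3840 s
Audio total: 640 + 192 = 832 kbps = 0.832 Mbps.
Total bitrate: 170.1 + 0.832 = 170.932 Mbps.
Stream data: 170.932 Mbps × 3840 s = 656378.9 Mb.
656,379 Mb ÷ 8 = 82,047 MB → 82.05 GB.

82.0 GB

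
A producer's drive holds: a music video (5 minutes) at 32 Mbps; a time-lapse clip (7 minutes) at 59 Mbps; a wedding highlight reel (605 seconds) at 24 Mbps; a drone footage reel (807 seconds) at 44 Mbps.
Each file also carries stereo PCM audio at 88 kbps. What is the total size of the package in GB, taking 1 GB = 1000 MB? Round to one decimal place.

Audio: 88 kbps = 0.088 Mbps.
music video: 32.088 Mbps × 300 s = 9626.4 Mb
time-lapse clip: 59.088 Mbps × 420 s = 24817.0 Mb
wedding highlight reel: 24.088 Mbps × 605 s = 14573.2 Mb
drone footage reel: 44.088 Mbps × 807 s = 35579.0 Mb
Total: 84595.6 Mb = 10574.5 MB.
= 10.57 GB.

10.6 GB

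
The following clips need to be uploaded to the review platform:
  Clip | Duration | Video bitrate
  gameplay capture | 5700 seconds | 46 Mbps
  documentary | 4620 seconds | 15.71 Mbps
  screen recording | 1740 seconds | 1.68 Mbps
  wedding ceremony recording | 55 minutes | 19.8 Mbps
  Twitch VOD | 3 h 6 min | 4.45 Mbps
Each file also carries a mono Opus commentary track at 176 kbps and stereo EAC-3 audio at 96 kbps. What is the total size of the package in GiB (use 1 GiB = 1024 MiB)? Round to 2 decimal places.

53.54 GiB

Audio total: 176 + 96 = 272 kbps = 0.272 Mbps.
gameplay capture: 46.272 Mbps × 5700 s = 263750.4 Mb
documentary: 15.982 Mbps × 4620 s = 73836.8 Mb
screen recording: 1.952 Mbps × 1740 s = 3396.5 Mb
wedding ceremony recording: 20.072 Mbps × 3300 s = 66237.6 Mb
Twitch VOD: 4.722 Mbps × 11160 s = 52697.5 Mb
Total: 459918.8 Mb = 57489.9 MB.
= 53.54 GiB.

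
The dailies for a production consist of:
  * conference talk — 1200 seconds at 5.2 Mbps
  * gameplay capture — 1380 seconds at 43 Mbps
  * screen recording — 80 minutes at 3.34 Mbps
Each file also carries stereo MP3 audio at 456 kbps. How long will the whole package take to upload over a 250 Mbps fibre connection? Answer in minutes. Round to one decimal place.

5.7 minutes

Audio: 456 kbps = 0.456 Mbps.
conference talk: 5.656 Mbps × 1200 s = 6787.2 Mb
gameplay capture: 43.456 Mbps × 1380 s = 59969.3 Mb
screen recording: 3.796 Mbps × 4800 s = 18220.8 Mb
Total: 84977.3 Mb = 10622.2 MB.
At 250 Mbps: 84977.3 / 250 = 340 s ≈ 5.67 minutes.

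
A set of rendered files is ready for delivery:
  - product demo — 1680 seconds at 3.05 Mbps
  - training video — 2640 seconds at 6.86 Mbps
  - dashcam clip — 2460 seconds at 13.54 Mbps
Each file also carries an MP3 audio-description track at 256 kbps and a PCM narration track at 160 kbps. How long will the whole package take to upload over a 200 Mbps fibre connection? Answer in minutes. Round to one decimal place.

Audio total: 256 + 160 = 416 kbps = 0.416 Mbps.
product demo: 3.466 Mbps × 1680 s = 5822.9 Mb
training video: 7.276 Mbps × 2640 s = 19208.6 Mb
dashcam clip: 13.956 Mbps × 2460 s = 34331.8 Mb
Total: 59363.3 Mb = 7420.4 MB.
At 200 Mbps: 59363.3 / 200 = 297 s ≈ 4.95 minutes.

4.9 minutes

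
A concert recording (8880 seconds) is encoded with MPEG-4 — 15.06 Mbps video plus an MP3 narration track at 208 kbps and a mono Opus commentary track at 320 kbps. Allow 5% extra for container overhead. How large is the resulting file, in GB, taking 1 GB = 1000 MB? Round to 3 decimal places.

18.168 GB

Audio total: 208 + 320 = 528 kbps = 0.528 Mbps.
Total bitrate: 15.06 + 0.528 = 15.588 Mbps.
Stream data: 15.588 Mbps × 8880 s = 138421.4 Mb.
With 5% container overhead: ×1.05.
145,343 Mb ÷ 8 = 18,168 MB → 18.17 GB.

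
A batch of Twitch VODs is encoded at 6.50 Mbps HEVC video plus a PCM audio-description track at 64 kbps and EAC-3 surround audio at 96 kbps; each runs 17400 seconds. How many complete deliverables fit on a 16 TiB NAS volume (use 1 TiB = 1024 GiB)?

1214

Audio total: 64 + 96 = 160 kbps = 0.160 Mbps.
Total bitrate: 6.660 Mbps.
Per item: 6.660 Mbps × 17400 s = 115,884 Mb = 14,486 MB.
Capacity: 16 TiB = 140,737,488 Mb; 1214.47 items → 1214 complete.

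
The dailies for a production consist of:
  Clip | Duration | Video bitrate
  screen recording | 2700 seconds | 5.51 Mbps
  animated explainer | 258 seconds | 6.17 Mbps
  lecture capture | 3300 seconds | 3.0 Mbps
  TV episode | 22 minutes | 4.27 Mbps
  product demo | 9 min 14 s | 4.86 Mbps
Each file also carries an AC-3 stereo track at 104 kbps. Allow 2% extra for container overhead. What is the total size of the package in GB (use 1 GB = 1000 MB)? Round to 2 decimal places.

4.53 GB

Audio: 104 kbps = 0.104 Mbps.
screen recording: 5.614 Mbps × 2700 s × 1.02 = 15461.0 Mb
animated explainer: 6.274 Mbps × 258 s × 1.02 = 1651.1 Mb
lecture capture: 3.104 Mbps × 3300 s × 1.02 = 10448.1 Mb
TV episode: 4.374 Mbps × 1320 s × 1.02 = 5889.2 Mb
product demo: 4.964 Mbps × 554 s × 1.02 = 2805.1 Mb
Total: 36254.3 Mb = 4531.8 MB.
= 4.532 GB.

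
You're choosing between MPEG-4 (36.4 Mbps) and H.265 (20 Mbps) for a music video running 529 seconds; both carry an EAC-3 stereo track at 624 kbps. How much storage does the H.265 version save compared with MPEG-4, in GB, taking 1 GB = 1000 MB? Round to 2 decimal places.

Audio: 624 kbps = 0.624 Mbps.
MPEG-4: 37.024 Mbps × 529 s = 19585.7 Mb = 2.448 GB.
H.265: 20.624 Mbps × 529 s = 10910.1 Mb = 1.364 GB.
Saving: 2.448 − 1.364 = 1.084 GB.

1.08 GB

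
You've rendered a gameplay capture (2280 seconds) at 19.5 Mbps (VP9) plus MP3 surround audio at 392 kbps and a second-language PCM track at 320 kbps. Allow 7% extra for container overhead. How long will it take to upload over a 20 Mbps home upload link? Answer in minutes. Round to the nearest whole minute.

Audio total: 392 + 320 = 712 kbps = 0.712 Mbps.
Total bitrate: 20.212 Mbps.
File: 20.212 Mbps × 2280 s = 46083.4 Mb.
With 7% container overhead: ×1.07. → 49309.2 Mb.
At 20 Mbps: 49309.2 / 20 = 2465.5 s ≈ 41.1 minutes.

41 minutes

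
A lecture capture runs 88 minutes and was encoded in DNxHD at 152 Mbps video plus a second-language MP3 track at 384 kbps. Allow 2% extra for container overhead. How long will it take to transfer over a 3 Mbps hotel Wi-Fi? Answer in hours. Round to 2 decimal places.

88 min = 5280 s
Audio: 384 kbps = 0.384 Mbps.
Total bitrate: 152.384 Mbps.
File: 152.384 Mbps × 5280 s = 804587.5 Mb.
With 2% container overhead: ×1.02. → 820679.3 Mb.
At 3 Mbps: 820679.3 / 3 = 273559.8 s ≈ 76 hours.

75.99 hours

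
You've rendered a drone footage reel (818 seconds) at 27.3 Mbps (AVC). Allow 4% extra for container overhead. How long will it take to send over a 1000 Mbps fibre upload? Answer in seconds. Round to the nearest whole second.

File: 27.300 Mbps × 818 s = 22331.4 Mb.
With 4% container overhead: ×1.04. → 23224.7 Mb.
At 1000 Mbps: 23224.7 / 1000 = 23.2 s ≈ 23.2 seconds.

23 seconds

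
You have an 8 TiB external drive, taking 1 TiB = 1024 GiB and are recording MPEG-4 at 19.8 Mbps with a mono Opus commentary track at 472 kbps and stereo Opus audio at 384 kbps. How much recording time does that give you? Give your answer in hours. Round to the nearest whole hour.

Audio total: 472 + 384 = 856 kbps = 0.856 Mbps.
Total bitrate: 19.8 + 0.856 = 20.656 Mbps.
Capacity: 8 TiB = 70,368,744 Mb.
Recording time: 70,368,744 / 20.656 = 3,406,698 s ≈ 946 hours.

946 hours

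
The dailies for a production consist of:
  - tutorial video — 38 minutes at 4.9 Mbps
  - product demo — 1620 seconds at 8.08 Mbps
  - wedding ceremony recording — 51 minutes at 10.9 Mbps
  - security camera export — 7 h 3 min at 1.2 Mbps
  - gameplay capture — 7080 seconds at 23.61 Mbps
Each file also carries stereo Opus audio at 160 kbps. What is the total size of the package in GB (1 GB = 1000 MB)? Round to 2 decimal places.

32.69 GB

Audio: 160 kbps = 0.160 Mbps.
tutorial video: 5.060 Mbps × 2280 s = 11536.8 Mb
product demo: 8.240 Mbps × 1620 s = 13348.8 Mb
wedding ceremony recording: 11.060 Mbps × 3060 s = 33843.6 Mb
security camera export: 1.360 Mbps × 25380 s = 34516.8 Mb
gameplay capture: 23.770 Mbps × 7080 s = 168291.6 Mb
Total: 261537.6 Mb = 32692.2 MB.
= 32.69 GB.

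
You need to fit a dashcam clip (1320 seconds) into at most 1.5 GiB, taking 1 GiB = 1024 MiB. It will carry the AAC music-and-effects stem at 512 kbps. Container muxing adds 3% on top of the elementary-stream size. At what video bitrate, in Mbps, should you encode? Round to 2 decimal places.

Budget: 1.5 GiB = 12884.9 Mb.
Stream payload after overhead: 12884.9 / 1.03 = 12509.6 Mb.
Total bitrate budget: 12509.6 Mb / 1320 s = 9.477 Mbps.
Audio: 512 kbps = 0.512 Mbps.
Video: 9.477 − 0.512 = 8.965 Mbps.

8.96 Mbps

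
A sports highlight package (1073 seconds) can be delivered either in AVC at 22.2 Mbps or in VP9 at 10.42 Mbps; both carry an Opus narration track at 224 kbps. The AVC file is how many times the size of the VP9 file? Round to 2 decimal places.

2.11

Audio: 224 kbps = 0.224 Mbps.
AVC: 22.424 Mbps × 1073 s = 24061.0 Mb = 3.008 GB.
VP9: 10.644 Mbps × 1073 s = 11421.0 Mb = 1.428 GB.
Ratio: 3.008 / 1.428 = 2.107.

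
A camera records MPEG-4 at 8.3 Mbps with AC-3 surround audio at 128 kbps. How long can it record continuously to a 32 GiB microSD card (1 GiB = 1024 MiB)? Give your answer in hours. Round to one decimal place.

9.1 hours

Audio: 128 kbps = 0.128 Mbps.
Total bitrate: 8.3 + 0.128 = 8.428 Mbps.
Capacity: 32 GiB = 274,878 Mb.
Recording time: 274,878 / 8.428 = 32,615 s ≈ 9.06 hours.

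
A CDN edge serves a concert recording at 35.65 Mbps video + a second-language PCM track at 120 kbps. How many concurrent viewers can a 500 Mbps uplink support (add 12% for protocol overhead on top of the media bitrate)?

12

Audio: 120 kbps = 0.120 Mbps.
Per-viewer media rate: 35.770 Mbps.
On the wire with 12% overhead: 40.062 Mbps.
500 Mbps = 500.0 Mbps; 500.0 / 40.062 = 12.48 → 12 viewers.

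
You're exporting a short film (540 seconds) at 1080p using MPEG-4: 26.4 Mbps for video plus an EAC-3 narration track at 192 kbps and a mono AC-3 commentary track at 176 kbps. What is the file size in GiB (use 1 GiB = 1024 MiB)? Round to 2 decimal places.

1.68 GiB

Audio total: 192 + 176 = 368 kbps = 0.368 Mbps.
Total bitrate: 26.4 + 0.368 = 26.768 Mbps.
Stream data: 26.768 Mbps × 540 s = 14454.7 Mb.
14,455 Mb = 1,806,840,000 bytes ÷ 1,073,741,824 = 1.683 GiB.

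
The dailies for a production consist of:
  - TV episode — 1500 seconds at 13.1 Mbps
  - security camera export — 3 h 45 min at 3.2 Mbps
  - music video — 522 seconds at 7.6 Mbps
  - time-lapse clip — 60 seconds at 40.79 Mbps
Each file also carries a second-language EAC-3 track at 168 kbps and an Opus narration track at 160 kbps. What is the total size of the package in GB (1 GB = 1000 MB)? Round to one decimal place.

Audio total: 168 + 160 = 328 kbps = 0.328 Mbps.
TV episode: 13.428 Mbps × 1500 s = 20142.0 Mb
security camera export: 3.528 Mbps × 13500 s = 47628.0 Mb
music video: 7.928 Mbps × 522 s = 4138.4 Mb
time-lapse clip: 41.118 Mbps × 60 s = 2467.1 Mb
Total: 74375.5 Mb = 9296.9 MB.
= 9.297 GB.

9.3 GB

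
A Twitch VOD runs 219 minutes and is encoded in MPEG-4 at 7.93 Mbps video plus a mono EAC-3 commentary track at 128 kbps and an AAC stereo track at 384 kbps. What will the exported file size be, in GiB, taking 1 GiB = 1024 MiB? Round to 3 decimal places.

12.914 GiB

219 min = 13140 s
Audio total: 128 + 384 = 512 kbps = 0.512 Mbps.
Total bitrate: 7.93 + 0.512 = 8.442 Mbps.
Stream data: 8.442 Mbps × 13140 s = 110927.9 Mb.
110,928 Mb = 13,865,985,000 bytes ÷ 1,073,741,824 = 12.91 GiB.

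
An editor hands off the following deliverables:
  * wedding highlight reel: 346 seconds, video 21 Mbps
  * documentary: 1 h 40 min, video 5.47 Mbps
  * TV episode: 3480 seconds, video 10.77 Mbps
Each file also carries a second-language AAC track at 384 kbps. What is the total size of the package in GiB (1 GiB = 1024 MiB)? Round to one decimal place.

Audio: 384 kbps = 0.384 Mbps.
wedding highlight reel: 21.384 Mbps × 346 s = 7398.9 Mb
documentary: 5.854 Mbps × 6000 s = 35124.0 Mb
TV episode: 11.154 Mbps × 3480 s = 38815.9 Mb
Total: 81338.8 Mb = 10167.3 MB.
= 9.469 GiB.

9.5 GiB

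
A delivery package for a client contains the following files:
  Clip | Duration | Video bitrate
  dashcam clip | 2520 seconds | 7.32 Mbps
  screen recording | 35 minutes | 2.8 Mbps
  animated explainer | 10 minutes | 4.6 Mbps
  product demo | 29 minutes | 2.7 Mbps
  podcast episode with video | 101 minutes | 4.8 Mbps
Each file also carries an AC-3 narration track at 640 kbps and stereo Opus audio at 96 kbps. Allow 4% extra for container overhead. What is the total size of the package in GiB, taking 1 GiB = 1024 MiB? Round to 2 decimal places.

Audio total: 640 + 96 = 736 kbps = 0.736 Mbps.
dashcam clip: 8.056 Mbps × 2520 s × 1.04 = 21113.2 Mb
screen recording: 3.536 Mbps × 2100 s × 1.04 = 7722.6 Mb
animated explainer: 5.336 Mbps × 600 s × 1.04 = 3329.7 Mb
product demo: 3.436 Mbps × 1740 s × 1.04 = 6217.8 Mb
podcast episode with video: 5.536 Mbps × 6060 s × 1.04 = 34890.1 Mb
Total: 73273.3 Mb = 9159.2 MB.
= 8.530 GiB.

8.53 GiB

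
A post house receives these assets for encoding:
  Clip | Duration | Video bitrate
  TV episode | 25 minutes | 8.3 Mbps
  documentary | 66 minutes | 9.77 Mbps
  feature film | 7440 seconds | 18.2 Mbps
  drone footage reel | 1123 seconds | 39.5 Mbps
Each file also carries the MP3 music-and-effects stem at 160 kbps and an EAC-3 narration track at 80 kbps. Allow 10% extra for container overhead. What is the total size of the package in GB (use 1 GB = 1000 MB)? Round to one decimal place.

32.2 GB

Audio total: 160 + 80 = 240 kbps = 0.240 Mbps.
TV episode: 8.540 Mbps × 1500 s × 1.10 = 14091.0 Mb
documentary: 10.010 Mbps × 3960 s × 1.10 = 43603.6 Mb
feature film: 18.440 Mbps × 7440 s × 1.10 = 150913.0 Mb
drone footage reel: 39.740 Mbps × 1123 s × 1.10 = 49090.8 Mb
Total: 257698.3 Mb = 32212.3 MB.
= 32.21 GB.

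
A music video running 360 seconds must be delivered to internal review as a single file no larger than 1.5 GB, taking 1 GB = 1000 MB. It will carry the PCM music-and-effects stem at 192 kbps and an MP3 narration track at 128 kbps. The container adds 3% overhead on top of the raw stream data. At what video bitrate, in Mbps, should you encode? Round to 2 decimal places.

32.04 Mbps

Budget: 1.5 GB = 12000.0 Mb.
Stream payload after overhead: 12000.0 / 1.03 = 11650.5 Mb.
Total bitrate budget: 11650.5 Mb / 360 s = 32.362 Mbps.
Audio total: 192 + 128 = 320 kbps = 0.320 Mbps.
Video: 32.362 − 0.320 = 32.042 Mbps.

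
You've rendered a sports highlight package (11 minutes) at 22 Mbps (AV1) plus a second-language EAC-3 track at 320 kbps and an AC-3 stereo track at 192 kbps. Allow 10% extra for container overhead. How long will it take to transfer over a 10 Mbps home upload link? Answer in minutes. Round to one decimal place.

27.2 minutes

11 min = 660 s
Audio total: 320 + 192 = 512 kbps = 0.512 Mbps.
Total bitrate: 22.512 Mbps.
File: 22.512 Mbps × 660 s = 14857.9 Mb.
With 10% container overhead: ×1.10. → 16343.7 Mb.
At 10 Mbps: 16343.7 / 10 = 1634.4 s ≈ 27.2 minutes.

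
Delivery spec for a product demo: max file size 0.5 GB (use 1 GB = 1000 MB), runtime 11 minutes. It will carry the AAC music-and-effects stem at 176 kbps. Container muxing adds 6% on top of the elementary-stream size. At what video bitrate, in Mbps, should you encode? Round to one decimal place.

5.5 Mbps

Budget: 0.5 GB = 4000.0 Mb.
Stream payload after overhead: 4000.0 / 1.06 = 3773.6 Mb.
11 min = 660 s
Total bitrate budget: 3773.6 Mb / 660 s = 5.718 Mbps.
Audio: 176 kbps = 0.176 Mbps.
Video: 5.718 − 0.176 = 5.542 Mbps.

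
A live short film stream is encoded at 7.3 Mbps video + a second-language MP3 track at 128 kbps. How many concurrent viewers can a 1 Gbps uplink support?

134

Audio: 128 kbps = 0.128 Mbps.
Per-viewer media rate: 7.428 Mbps.
1 Gbps = 1,000 Mbps; 1,000 / 7.428 = 134.63 → 134 viewers.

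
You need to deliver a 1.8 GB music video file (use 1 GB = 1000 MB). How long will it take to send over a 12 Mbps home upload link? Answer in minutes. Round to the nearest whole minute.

20 minutes

File: 1.8 GB = 14400.0 Mb.
At 12 Mbps: 14400.0 / 12 = 1200.0 s ≈ 20 minutes.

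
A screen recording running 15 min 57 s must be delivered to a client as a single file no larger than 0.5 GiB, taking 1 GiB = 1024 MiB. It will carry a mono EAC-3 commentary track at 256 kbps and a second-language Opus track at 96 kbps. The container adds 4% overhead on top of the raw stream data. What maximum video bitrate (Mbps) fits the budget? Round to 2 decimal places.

Budget: 0.5 GiB = 4295.0 Mb.
Stream payload after overhead: 4295.0 / 1.04 = 4129.8 Mb.
15 min 57 s = 957 s
Total bitrate budget: 4129.8 Mb / 957 s = 4.315 Mbps.
Audio total: 256 + 96 = 352 kbps = 0.352 Mbps.
Video: 4.315 − 0.352 = 3.963 Mbps.

3.96 Mbps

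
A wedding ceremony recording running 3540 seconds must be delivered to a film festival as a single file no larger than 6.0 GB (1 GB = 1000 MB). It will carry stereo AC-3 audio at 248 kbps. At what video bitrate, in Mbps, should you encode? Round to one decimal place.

Budget: 6.0 GB = 48000.0 Mb.
Total bitrate budget: 48000.0 Mb / 3540 s = 13.559 Mbps.
Audio: 248 kbps = 0.248 Mbps.
Video: 13.559 − 0.248 = 13.311 Mbps.

13.3 Mbps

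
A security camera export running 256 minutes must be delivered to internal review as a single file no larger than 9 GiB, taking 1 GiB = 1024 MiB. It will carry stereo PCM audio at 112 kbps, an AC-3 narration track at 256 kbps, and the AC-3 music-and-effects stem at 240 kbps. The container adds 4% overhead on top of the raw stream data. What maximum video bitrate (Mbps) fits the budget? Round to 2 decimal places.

Budget: 9 GiB = 77309.4 Mb.
Stream payload after overhead: 77309.4 / 1.04 = 74336.0 Mb.
256 min = 15360 s
Total bitrate budget: 74336.0 Mb / 15360 s = 4.840 Mbps.
Audio total: 112 + 256 + 240 = 608 kbps = 0.608 Mbps.
Video: 4.840 − 0.608 = 4.232 Mbps.

4.23 Mbps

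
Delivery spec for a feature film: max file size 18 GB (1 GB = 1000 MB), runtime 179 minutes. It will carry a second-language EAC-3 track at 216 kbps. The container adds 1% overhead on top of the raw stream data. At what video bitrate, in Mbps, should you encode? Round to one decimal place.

13.1 Mbps

Budget: 18 GB = 144000.0 Mb.
Stream payload after overhead: 144000.0 / 1.01 = 142574.3 Mb.
179 min = 10740 s
Total bitrate budget: 142574.3 Mb / 10740 s = 13.275 Mbps.
Audio: 216 kbps = 0.216 Mbps.
Video: 13.275 − 0.216 = 13.059 Mbps.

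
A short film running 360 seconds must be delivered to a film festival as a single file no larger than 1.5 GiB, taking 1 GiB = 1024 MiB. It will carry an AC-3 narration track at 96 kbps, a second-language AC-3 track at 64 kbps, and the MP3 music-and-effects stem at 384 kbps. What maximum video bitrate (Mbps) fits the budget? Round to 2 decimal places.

35.25 Mbps

Budget: 1.5 GiB = 12884.9 Mb.
Total bitrate budget: 12884.9 Mb / 360 s = 35.791 Mbps.
Audio total: 96 + 64 + 384 = 544 kbps = 0.544 Mbps.
Video: 35.791 − 0.544 = 35.247 Mbps.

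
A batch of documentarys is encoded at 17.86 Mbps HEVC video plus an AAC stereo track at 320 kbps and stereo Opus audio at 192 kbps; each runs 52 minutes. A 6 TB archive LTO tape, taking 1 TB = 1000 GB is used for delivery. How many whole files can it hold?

837

52 min = 3120 s
Audio total: 320 + 192 = 512 kbps = 0.512 Mbps.
Total bitrate: 18.372 Mbps.
Per item: 18.372 Mbps × 3120 s = 57,321 Mb = 7,165 MB.
Capacity: 6 TB = 48,000,000 Mb; 837.39 items → 837 complete.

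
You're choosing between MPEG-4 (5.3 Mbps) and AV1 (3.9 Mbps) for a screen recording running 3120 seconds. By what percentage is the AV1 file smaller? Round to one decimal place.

MPEG-4: 5.300 Mbps × 3120 s = 16536.0 Mb = 2.067 GB.
AV1: 3.900 Mbps × 3120 s = 12168.0 Mb = 1.521 GB.
Reduction: (1 − 1.521/2.067) × 100 = 26.42%.

26.4%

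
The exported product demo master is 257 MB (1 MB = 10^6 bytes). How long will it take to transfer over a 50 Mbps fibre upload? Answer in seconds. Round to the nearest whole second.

File: 257 MB = 2056.0 Mb.
At 50 Mbps: 2056.0 / 50 = 41.1 s ≈ 41.1 seconds.

41 seconds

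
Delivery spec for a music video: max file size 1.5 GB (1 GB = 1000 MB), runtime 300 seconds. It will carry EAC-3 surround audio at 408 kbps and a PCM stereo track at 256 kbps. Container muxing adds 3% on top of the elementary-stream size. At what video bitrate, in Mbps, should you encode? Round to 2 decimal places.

Budget: 1.5 GB = 12000.0 Mb.
Stream payload after overhead: 12000.0 / 1.03 = 11650.5 Mb.
Total bitrate budget: 11650.5 Mb / 300 s = 38.835 Mbps.
Audio total: 408 + 256 = 664 kbps = 0.664 Mbps.
Video: 38.835 − 0.664 = 38.171 Mbps.

38.17 Mbps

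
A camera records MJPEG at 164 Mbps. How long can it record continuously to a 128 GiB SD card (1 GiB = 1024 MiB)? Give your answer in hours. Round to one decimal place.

1.9 hours

Capacity: 128 GiB = 1,099,512 Mb.
Recording time: 1,099,512 / 164.000 = 6,704 s ≈ 1.86 hours.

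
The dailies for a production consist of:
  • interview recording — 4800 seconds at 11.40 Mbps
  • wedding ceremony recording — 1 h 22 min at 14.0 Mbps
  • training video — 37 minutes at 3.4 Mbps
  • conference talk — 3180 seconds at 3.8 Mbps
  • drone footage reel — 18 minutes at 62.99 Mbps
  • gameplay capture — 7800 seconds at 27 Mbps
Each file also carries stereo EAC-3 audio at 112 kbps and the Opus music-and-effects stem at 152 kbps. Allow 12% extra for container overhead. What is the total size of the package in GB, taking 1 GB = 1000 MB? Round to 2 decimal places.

Audio total: 112 + 152 = 264 kbps = 0.264 Mbps.
interview recording: 11.664 Mbps × 4800 s × 1.12 = 62705.7 Mb
wedding ceremony recording: 14.264 Mbps × 4920 s × 1.12 = 78600.3 Mb
training video: 3.664 Mbps × 2220 s × 1.12 = 9110.2 Mb
conference talk: 4.064 Mbps × 3180 s × 1.12 = 14474.3 Mb
drone footage reel: 63.254 Mbps × 1080 s × 1.12 = 76512.0 Mb
gameplay capture: 27.264 Mbps × 7800 s × 1.12 = 238178.3 Mb
Total: 479580.9 Mb = 59947.6 MB.
= 59.95 GB.

59.95 GB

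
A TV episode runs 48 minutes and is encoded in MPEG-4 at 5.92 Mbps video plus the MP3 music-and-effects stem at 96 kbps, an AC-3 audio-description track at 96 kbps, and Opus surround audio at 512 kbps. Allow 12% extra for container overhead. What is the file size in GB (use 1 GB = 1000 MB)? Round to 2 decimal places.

2.67 GB

48 min = 2880 s
Audio total: 96 + 96 + 512 = 704 kbps = 0.704 Mbps.
Total bitrate: 5.92 + 0.704 = 6.624 Mbps.
Stream data: 6.624 Mbps × 2880 s = 19077.1 Mb.
With 12% container overhead: ×1.12.
21,366 Mb ÷ 8 = 2,671 MB → 2.671 GB.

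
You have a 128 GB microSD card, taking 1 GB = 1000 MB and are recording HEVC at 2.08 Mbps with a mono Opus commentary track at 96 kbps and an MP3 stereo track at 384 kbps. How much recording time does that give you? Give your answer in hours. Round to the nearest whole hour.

111 hours

Audio total: 96 + 384 = 480 kbps = 0.480 Mbps.
Total bitrate: 2.08 + 0.480 = 2.560 Mbps.
Capacity: 128 GB = 1,024,000 Mb.
Recording time: 1,024,000 / 2.560 = 400,000 s ≈ 111 hours.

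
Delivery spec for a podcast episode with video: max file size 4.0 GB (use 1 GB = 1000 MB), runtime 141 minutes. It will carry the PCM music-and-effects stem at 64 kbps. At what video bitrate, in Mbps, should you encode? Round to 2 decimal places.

Budget: 4.0 GB = 32000.0 Mb.
141 min = 8460 s
Total bitrate budget: 32000.0 Mb / 8460 s = 3.783 Mbps.
Audio: 64 kbps = 0.064 Mbps.
Video: 3.783 − 0.064 = 3.719 Mbps.

3.72 Mbps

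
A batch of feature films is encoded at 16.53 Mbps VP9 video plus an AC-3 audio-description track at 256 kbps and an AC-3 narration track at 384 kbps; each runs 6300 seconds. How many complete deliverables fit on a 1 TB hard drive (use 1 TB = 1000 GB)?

Audio total: 256 + 384 = 640 kbps = 0.640 Mbps.
Total bitrate: 17.170 Mbps.
Per item: 17.170 Mbps × 6300 s = 108,171 Mb = 13,521 MB.
Capacity: 1 TB = 8,000,000 Mb; 73.96 items → 73 complete.

73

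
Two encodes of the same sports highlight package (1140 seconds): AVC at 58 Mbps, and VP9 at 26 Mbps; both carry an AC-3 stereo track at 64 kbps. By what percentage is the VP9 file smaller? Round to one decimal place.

Audio: 64 kbps = 0.064 Mbps.
AVC: 58.064 Mbps × 1140 s = 66193.0 Mb = 8.274 GB.
VP9: 26.064 Mbps × 1140 s = 29713.0 Mb = 3.714 GB.
Reduction: (1 − 3.714/8.274) × 100 = 55.11%.

55.1%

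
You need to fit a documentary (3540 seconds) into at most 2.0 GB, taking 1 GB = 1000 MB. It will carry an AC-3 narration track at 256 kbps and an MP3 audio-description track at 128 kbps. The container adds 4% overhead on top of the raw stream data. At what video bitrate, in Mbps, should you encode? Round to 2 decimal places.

Budget: 2.0 GB = 16000.0 Mb.
Stream payload after overhead: 16000.0 / 1.04 = 15384.6 Mb.
Total bitrate budget: 15384.6 Mb / 3540 s = 4.346 Mbps.
Audio total: 256 + 128 = 384 kbps = 0.384 Mbps.
Video: 4.346 − 0.384 = 3.962 Mbps.

3.96 Mbps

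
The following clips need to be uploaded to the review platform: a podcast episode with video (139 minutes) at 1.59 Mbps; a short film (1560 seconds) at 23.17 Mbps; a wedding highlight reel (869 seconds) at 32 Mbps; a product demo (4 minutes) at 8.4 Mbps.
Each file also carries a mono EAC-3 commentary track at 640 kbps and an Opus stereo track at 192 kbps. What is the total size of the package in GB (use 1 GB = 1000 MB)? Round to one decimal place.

Audio total: 640 + 192 = 832 kbps = 0.832 Mbps.
podcast episode with video: 2.422 Mbps × 8340 s = 20199.5 Mb
short film: 24.002 Mbps × 1560 s = 37443.1 Mb
wedding highlight reel: 32.832 Mbps × 869 s = 28531.0 Mb
product demo: 9.232 Mbps × 240 s = 2215.7 Mb
Total: 88389.3 Mb = 11048.7 MB.
= 11.05 GB.

11.0 GB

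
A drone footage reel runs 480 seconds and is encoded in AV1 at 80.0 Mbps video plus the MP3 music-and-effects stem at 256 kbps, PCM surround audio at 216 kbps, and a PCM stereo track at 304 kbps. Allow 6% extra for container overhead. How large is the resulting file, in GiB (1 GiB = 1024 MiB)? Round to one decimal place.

4.8 GiB

Audio total: 256 + 216 + 304 = 776 kbps = 0.776 Mbps.
Total bitrate: 80.0 + 0.776 = 80.776 Mbps.
Stream data: 80.776 Mbps × 480 s = 38772.5 Mb.
With 6% container overhead: ×1.06.
41,099 Mb = 5,137,353,600 bytes ÷ 1,073,741,824 = 4.785 GiB.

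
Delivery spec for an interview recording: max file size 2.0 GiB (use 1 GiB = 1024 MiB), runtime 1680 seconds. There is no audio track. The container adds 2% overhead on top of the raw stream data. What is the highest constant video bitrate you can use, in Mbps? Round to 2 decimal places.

10.03 Mbps

Budget: 2.0 GiB = 17179.9 Mb.
Stream payload after overhead: 17179.9 / 1.02 = 16843.0 Mb.
Total bitrate budget: 16843.0 Mb / 1680 s = 10.026 Mbps.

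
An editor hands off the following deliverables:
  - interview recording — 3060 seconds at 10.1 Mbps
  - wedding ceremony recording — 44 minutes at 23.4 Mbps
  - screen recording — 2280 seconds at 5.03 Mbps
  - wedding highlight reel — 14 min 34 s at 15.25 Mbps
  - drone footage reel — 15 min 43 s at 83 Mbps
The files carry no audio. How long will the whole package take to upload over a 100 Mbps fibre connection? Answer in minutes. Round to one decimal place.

interview recording: 10.100 Mbps × 3060 s = 30906.0 Mb
wedding ceremony recording: 23.400 Mbps × 2640 s = 61776.0 Mb
screen recording: 5.030 Mbps × 2280 s = 11468.4 Mb
wedding highlight reel: 15.250 Mbps × 874 s = 13328.5 Mb
drone footage reel: 83.000 Mbps × 943 s = 78269.0 Mb
Total: 195747.9 Mb = 24468.5 MB.
At 100 Mbps: 195747.9 / 100 = 1957 s ≈ 32.6 minutes.

32.6 minutes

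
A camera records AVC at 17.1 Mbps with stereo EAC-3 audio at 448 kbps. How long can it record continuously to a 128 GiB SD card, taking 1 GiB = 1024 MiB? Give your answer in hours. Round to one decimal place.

Audio: 448 kbps = 0.448 Mbps.
Total bitrate: 17.1 + 0.448 = 17.548 Mbps.
Capacity: 128 GiB = 1,099,512 Mb.
Recording time: 1,099,512 / 17.548 = 62,657 s ≈ 17.4 hours.

17.4 hours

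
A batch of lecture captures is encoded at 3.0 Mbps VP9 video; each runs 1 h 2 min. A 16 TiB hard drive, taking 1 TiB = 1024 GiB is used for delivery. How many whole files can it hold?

12610

1 h 2 min = 62 min = 3720 s
Per item: 3.000 Mbps × 3720 s = 11,160 Mb = 1,395 MB.
Capacity: 16 TiB = 140,737,488 Mb; 12610.89 items → 12610 complete.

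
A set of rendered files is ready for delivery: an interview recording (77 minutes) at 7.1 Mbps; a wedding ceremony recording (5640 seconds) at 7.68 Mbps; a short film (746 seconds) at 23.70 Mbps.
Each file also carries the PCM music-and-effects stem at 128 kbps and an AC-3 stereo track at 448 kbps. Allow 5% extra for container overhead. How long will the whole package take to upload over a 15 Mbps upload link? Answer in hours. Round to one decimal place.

1.9 hours

Audio total: 128 + 448 = 576 kbps = 0.576 Mbps.
interview recording: 7.676 Mbps × 4620 s × 1.05 = 37236.3 Mb
wedding ceremony recording: 8.256 Mbps × 5640 s × 1.05 = 48892.0 Mb
short film: 24.276 Mbps × 746 s × 1.05 = 19015.4 Mb
Total: 105143.7 Mb = 13143.0 MB.
At 15 Mbps: 105143.7 / 15 = 7010 s ≈ 1.95 hours.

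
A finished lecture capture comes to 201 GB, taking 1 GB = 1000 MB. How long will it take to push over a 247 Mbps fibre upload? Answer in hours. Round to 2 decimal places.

1.81 hours

File: 201 GB = 1608000.0 Mb.
At 247 Mbps: 1608000.0 / 247 = 6510.1 s ≈ 1.81 hours.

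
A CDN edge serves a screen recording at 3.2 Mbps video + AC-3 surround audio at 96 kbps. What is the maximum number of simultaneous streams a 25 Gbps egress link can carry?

Audio: 96 kbps = 0.096 Mbps.
Per-viewer media rate: 3.296 Mbps.
25 Gbps = 25,000 Mbps; 25,000 / 3.296 = 7584.95 → 7584 viewers.

7584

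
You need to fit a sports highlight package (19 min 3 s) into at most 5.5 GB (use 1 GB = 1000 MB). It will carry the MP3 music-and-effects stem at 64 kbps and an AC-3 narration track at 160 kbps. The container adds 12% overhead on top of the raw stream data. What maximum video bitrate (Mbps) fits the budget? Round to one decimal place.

Budget: 5.5 GB = 44000.0 Mb.
Stream payload after overhead: 44000.0 / 1.12 = 39285.7 Mb.
19 min 3 s = 1143 s
Total bitrate budget: 39285.7 Mb / 1143 s = 34.371 Mbps.
Audio total: 64 + 160 = 224 kbps = 0.224 Mbps.
Video: 34.371 − 0.224 = 34.147 Mbps.

34.1 Mbps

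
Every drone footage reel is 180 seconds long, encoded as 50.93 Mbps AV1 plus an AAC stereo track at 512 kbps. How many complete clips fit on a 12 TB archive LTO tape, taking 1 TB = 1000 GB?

Audio: 512 kbps = 0.512 Mbps.
Total bitrate: 51.442 Mbps.
Per item: 51.442 Mbps × 180 s = 9,260 Mb = 1,157 MB.
Capacity: 12 TB = 96,000,000 Mb; 10367.66 items → 10367 complete.

10367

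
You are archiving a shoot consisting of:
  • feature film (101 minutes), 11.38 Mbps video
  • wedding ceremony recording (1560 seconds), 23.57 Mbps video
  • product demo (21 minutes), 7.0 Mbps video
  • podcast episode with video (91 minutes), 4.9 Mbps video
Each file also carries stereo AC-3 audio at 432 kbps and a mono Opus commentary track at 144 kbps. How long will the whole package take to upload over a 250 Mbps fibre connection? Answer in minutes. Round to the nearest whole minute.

10 minutes

Audio total: 432 + 144 = 576 kbps = 0.576 Mbps.
feature film: 11.956 Mbps × 6060 s = 72453.4 Mb
wedding ceremony recording: 24.146 Mbps × 1560 s = 37667.8 Mb
product demo: 7.576 Mbps × 1260 s = 9545.8 Mb
podcast episode with video: 5.476 Mbps × 5460 s = 29899.0 Mb
Total: 149565.8 Mb = 18695.7 MB.
At 250 Mbps: 149565.8 / 250 = 598 s ≈ 9.97 minutes.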